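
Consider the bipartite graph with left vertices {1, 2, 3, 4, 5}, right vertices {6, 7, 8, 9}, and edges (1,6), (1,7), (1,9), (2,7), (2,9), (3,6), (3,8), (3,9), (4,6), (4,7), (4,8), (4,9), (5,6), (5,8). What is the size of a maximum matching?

Step 1: List the neighbors of each left vertex:
  1: 6, 7, 9
  2: 7, 9
  3: 6, 8, 9
  4: 6, 7, 8, 9
  5: 6, 8

Step 2: Greedily match left vertices, then look for augmenting paths:
  Match 1 -- 6
  Match 2 -- 7
  Match 3 -- 8
  Match 4 -- 9
  No augmenting path remains.

Step 3: Verify this is maximum:
  Matching size 4 = min(|L|, |R|) = min(5, 4), which is an upper bound, so this matching is maximum.

Maximum matching: {(1,6), (2,7), (3,8), (4,9)}
Size: 4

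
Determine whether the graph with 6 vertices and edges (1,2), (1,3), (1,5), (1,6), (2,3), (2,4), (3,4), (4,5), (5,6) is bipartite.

Step 1: Attempt 2-coloring using BFS:
  Start at vertex 1, assign color 0
  Color vertex 2 with color 1 (neighbor of 1)
  Color vertex 3 with color 1 (neighbor of 1)
  Color vertex 5 with color 1 (neighbor of 1)
  Color vertex 6 with color 1 (neighbor of 1)

Step 2: Conflict found! Vertices 2 and 3 are adjacent but have the same color.
This means the graph contains an odd cycle.

The graph is NOT bipartite.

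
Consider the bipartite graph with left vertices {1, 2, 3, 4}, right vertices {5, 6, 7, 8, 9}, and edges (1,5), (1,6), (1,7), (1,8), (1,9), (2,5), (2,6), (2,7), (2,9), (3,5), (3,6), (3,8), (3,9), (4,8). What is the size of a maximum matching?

Step 1: List the neighbors of each left vertex:
  1: 5, 6, 7, 8, 9
  2: 5, 6, 7, 9
  3: 5, 6, 8, 9
  4: 8

Step 2: Greedily match left vertices, then look for augmenting paths:
  Match 1 -- 5
  Match 2 -- 6
  Match 3 -- 9
  Match 4 -- 8
  No augmenting path remains.

Step 3: Verify this is maximum:
  Matching size 4 = min(|L|, |R|) = min(4, 5), which is an upper bound, so this matching is maximum.

Maximum matching: {(1,5), (2,6), (3,9), (4,8)}
Size: 4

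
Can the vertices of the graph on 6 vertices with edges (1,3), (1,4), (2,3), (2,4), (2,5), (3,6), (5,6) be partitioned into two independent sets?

Step 1: Attempt 2-coloring using BFS:
  Start at vertex 1, assign color 0
  Color vertex 3 with color 1 (neighbor of 1)
  Color vertex 4 with color 1 (neighbor of 1)
  Color vertex 2 with color 0 (neighbor of 3)
  Color vertex 6 with color 0 (neighbor of 3)
  Color vertex 5 with color 1 (neighbor of 2)

Step 2: 2-coloring succeeded. No conflicts found.
  Set A (color 0): {1, 2, 6}
  Set B (color 1): {3, 4, 5}

The graph is bipartite with partition {1, 2, 6}, {3, 4, 5}.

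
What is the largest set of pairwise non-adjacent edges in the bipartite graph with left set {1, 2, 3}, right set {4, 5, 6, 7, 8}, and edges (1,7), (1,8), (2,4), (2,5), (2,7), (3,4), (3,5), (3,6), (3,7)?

Step 1: List the neighbors of each left vertex:
  1: 7, 8
  2: 4, 5, 7
  3: 4, 5, 6, 7

Step 2: Greedily match left vertices, then look for augmenting paths:
  Match 1 -- 7
  Match 2 -- 4
  Match 3 -- 5
  No augmenting path remains.

Step 3: Verify this is maximum:
  Matching size 3 = min(|L|, |R|) = min(3, 5), which is an upper bound, so this matching is maximum.

Maximum matching: {(1,7), (2,4), (3,5)}
Size: 3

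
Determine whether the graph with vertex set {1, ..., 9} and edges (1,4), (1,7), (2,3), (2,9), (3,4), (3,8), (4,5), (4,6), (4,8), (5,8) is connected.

Step 1: Build adjacency list from edges:
  1: 4, 7
  2: 3, 9
  3: 2, 4, 8
  4: 1, 3, 5, 6, 8
  5: 4, 8
  6: 4
  7: 1
  8: 3, 4, 5
  9: 2

Step 2: Run BFS/DFS from vertex 1:
  Visited: {1, 4, 7, 3, 5, 6, 8, 2, 9}
  Reached 9 of 9 vertices

Step 3: All 9 vertices reached from vertex 1, so the graph is connected.
Answer: Yes, the graph is connected.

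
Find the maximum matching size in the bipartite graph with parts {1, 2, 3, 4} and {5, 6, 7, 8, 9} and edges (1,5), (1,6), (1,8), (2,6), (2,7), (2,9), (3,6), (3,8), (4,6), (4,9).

Step 1: List the neighbors of each left vertex:
  1: 5, 6, 8
  2: 6, 7, 9
  3: 6, 8
  4: 6, 9

Step 2: Greedily match left vertices, then look for augmenting paths:
  Match 1 -- 5
  Match 2 -- 6
  Match 3 -- 8
  Match 4 -- 9
  No augmenting path remains.

Step 3: Verify this is maximum:
  Matching size 4 = min(|L|, |R|) = min(4, 5), which is an upper bound, so this matching is maximum.

Maximum matching: {(1,5), (2,6), (3,8), (4,9)}
Size: 4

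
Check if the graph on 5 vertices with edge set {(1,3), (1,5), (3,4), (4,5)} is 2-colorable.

Step 1: Attempt 2-coloring using BFS:
  Start at vertex 1, assign color 0
  Color vertex 3 with color 1 (neighbor of 1)
  Color vertex 5 with color 1 (neighbor of 1)
  Color vertex 4 with color 0 (neighbor of 3)
  Start new component at vertex 2, assign color 0

Step 2: 2-coloring succeeded. No conflicts found.
  Set A (color 0): {1, 2, 4}
  Set B (color 1): {3, 5}

The graph is bipartite with partition {1, 2, 4}, {3, 5}.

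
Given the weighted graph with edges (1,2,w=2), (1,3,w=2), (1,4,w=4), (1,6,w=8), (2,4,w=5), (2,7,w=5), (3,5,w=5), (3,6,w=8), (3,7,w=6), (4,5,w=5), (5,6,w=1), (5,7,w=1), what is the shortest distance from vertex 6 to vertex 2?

Step 1: Build adjacency list with weights:
  1: 2(w=2), 3(w=2), 4(w=4), 6(w=8)
  2: 1(w=2), 4(w=5), 7(w=5)
  3: 1(w=2), 5(w=5), 6(w=8), 7(w=6)
  4: 1(w=4), 2(w=5), 5(w=5)
  5: 3(w=5), 4(w=5), 6(w=1), 7(w=1)
  6: 1(w=8), 3(w=8), 5(w=1)
  7: 2(w=5), 3(w=6), 5(w=1)

Step 2: Apply Dijkstra's algorithm from vertex 6:
  Visit vertex 6 (distance=0)
    Update dist[1] = 8
    Update dist[3] = 8
    Update dist[5] = 1
  Visit vertex 5 (distance=1)
    Update dist[3] = 6
    Update dist[4] = 6
    Update dist[7] = 2
  Visit vertex 7 (distance=2)
    Update dist[2] = 7
  Visit vertex 3 (distance=6)
  Visit vertex 4 (distance=6)
  Visit vertex 2 (distance=7)

Step 3: Shortest path: 6 -> 5 -> 7 -> 2
Total weight: 1 + 1 + 5 = 7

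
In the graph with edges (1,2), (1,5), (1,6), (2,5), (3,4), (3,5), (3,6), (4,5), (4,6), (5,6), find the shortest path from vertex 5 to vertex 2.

Step 1: Build adjacency list:
  1: 2, 5, 6
  2: 1, 5
  3: 4, 5, 6
  4: 3, 5, 6
  5: 1, 2, 3, 4, 6
  6: 1, 3, 4, 5

Step 2: BFS from vertex 5 to find shortest path to 2:
  vertex 1 reached at distance 1
  vertex 2 reached at distance 1

Step 3: Shortest path: 5 -> 2
Path length: 1 edge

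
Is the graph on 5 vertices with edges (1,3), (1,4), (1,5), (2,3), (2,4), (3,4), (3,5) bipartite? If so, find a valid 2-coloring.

Step 1: Attempt 2-coloring using BFS:
  Start at vertex 1, assign color 0
  Color vertex 3 with color 1 (neighbor of 1)
  Color vertex 4 with color 1 (neighbor of 1)
  Color vertex 5 with color 1 (neighbor of 1)
  Color vertex 2 with color 0 (neighbor of 3)

Step 2: Conflict found! Vertices 3 and 4 are adjacent but have the same color.
This means the graph contains an odd cycle.

The graph is NOT bipartite.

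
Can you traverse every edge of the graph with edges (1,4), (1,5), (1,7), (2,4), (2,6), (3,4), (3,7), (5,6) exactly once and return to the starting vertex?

Step 1: Find the degree of each vertex:
  deg(1) = 3
  deg(2) = 2
  deg(3) = 2
  deg(4) = 3
  deg(5) = 2
  deg(6) = 2
  deg(7) = 2

Step 2: Count vertices with odd degree:
  Odd-degree vertices: 1, 4 (2 total)

Step 3: Apply Euler's theorem:
  - Eulerian circuit exists iff graph is connected and all vertices have even degree
  - Eulerian path exists iff graph is connected and has 0 or 2 odd-degree vertices

Graph is connected with exactly 2 odd-degree vertices (1, 4).
Eulerian path exists (starting and ending at the odd-degree vertices), but no Eulerian circuit.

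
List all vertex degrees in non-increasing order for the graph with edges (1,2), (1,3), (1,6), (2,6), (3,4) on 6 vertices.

Step 1: Count edges incident to each vertex:
  deg(1) = 3 (neighbors: 2, 3, 6)
  deg(2) = 2 (neighbors: 1, 6)
  deg(3) = 2 (neighbors: 1, 4)
  deg(4) = 1 (neighbors: 3)
  deg(5) = 0 (neighbors: none)
  deg(6) = 2 (neighbors: 1, 2)

Step 2: Sort degrees in non-increasing order:
  Degrees: [3, 2, 2, 1, 0, 2] -> sorted: [3, 2, 2, 2, 1, 0]

Degree sequence: [3, 2, 2, 2, 1, 0]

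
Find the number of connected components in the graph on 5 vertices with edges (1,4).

Step 1: Build adjacency list from edges:
  1: 4
  2: (none)
  3: (none)
  4: 1
  5: (none)

Step 2: Run BFS/DFS from vertex 1:
  Visited: {1, 4}
  Reached 2 of 5 vertices

Step 3: Only 2 of 5 vertices reached. Graph is disconnected.
Connected components: {1, 4}, {2}, {3}, {5}
Number of connected components: 4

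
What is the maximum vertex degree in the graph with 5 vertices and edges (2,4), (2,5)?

Step 1: Count edges incident to each vertex:
  deg(1) = 0 (neighbors: none)
  deg(2) = 2 (neighbors: 4, 5)
  deg(3) = 0 (neighbors: none)
  deg(4) = 1 (neighbors: 2)
  deg(5) = 1 (neighbors: 2)

Step 2: Find maximum:
  max(0, 2, 0, 1, 1) = 2 (vertex 2)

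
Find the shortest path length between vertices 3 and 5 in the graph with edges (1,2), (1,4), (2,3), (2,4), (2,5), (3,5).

Step 1: Build adjacency list:
  1: 2, 4
  2: 1, 3, 4, 5
  3: 2, 5
  4: 1, 2
  5: 2, 3

Step 2: BFS from vertex 3 to find shortest path to 5:
  vertex 2 reached at distance 1
  vertex 5 reached at distance 1

Step 3: Shortest path: 3 -> 5
Path length: 1 edge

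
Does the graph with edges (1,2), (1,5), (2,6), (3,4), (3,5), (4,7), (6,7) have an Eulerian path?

Step 1: Find the degree of each vertex:
  deg(1) = 2
  deg(2) = 2
  deg(3) = 2
  deg(4) = 2
  deg(5) = 2
  deg(6) = 2
  deg(7) = 2

Step 2: Count vertices with odd degree:
  All vertices have even degree (0 odd-degree vertices)

Step 3: Apply Euler's theorem:
  - Eulerian circuit exists iff graph is connected and all vertices have even degree
  - Eulerian path exists iff graph is connected and has 0 or 2 odd-degree vertices

Graph is connected with 0 odd-degree vertices.
Both Eulerian circuit and Eulerian path exist.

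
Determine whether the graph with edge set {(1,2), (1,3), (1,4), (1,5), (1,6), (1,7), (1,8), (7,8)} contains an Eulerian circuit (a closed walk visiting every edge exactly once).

Step 1: Find the degree of each vertex:
  deg(1) = 7
  deg(2) = 1
  deg(3) = 1
  deg(4) = 1
  deg(5) = 1
  deg(6) = 1
  deg(7) = 2
  deg(8) = 2

Step 2: Count vertices with odd degree:
  Odd-degree vertices: 1, 2, 3, 4, 5, 6 (6 total)

Step 3: Apply Euler's theorem:
  - Eulerian circuit exists iff graph is connected and all vertices have even degree
  - Eulerian path exists iff graph is connected and has 0 or 2 odd-degree vertices

Graph has 6 odd-degree vertices (need 0 or 2).
Neither Eulerian path nor Eulerian circuit exists.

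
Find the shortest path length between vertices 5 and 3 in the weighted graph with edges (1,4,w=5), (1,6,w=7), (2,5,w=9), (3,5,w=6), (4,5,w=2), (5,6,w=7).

Step 1: Build adjacency list with weights:
  1: 4(w=5), 6(w=7)
  2: 5(w=9)
  3: 5(w=6)
  4: 1(w=5), 5(w=2)
  5: 2(w=9), 3(w=6), 4(w=2), 6(w=7)
  6: 1(w=7), 5(w=7)

Step 2: Apply Dijkstra's algorithm from vertex 5:
  Visit vertex 5 (distance=0)
    Update dist[2] = 9
    Update dist[3] = 6
    Update dist[4] = 2
    Update dist[6] = 7
  Visit vertex 4 (distance=2)
    Update dist[1] = 7
  Visit vertex 3 (distance=6)

Step 3: Shortest path: 5 -> 3
Total weight: 6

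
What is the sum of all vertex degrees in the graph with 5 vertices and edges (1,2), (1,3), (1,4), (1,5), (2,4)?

Step 1: Count edges incident to each vertex:
  deg(1) = 4 (neighbors: 2, 3, 4, 5)
  deg(2) = 2 (neighbors: 1, 4)
  deg(3) = 1 (neighbors: 1)
  deg(4) = 2 (neighbors: 1, 2)
  deg(5) = 1 (neighbors: 1)

Step 2: Sum all degrees:
  4 + 2 + 1 + 2 + 1 = 10

Verification: sum of degrees = 2 * |E| = 2 * 5 = 10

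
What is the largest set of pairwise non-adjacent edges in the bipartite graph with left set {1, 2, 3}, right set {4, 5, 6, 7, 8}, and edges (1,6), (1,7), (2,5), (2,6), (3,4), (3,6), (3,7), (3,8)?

Step 1: List the neighbors of each left vertex:
  1: 6, 7
  2: 5, 6
  3: 4, 6, 7, 8

Step 2: Greedily match left vertices, then look for augmenting paths:
  Match 1 -- 6
  Match 2 -- 5
  Match 3 -- 4
  No augmenting path remains.

Step 3: Verify this is maximum:
  Matching size 3 = min(|L|, |R|) = min(3, 5), which is an upper bound, so this matching is maximum.

Maximum matching: {(1,6), (2,5), (3,4)}
Size: 3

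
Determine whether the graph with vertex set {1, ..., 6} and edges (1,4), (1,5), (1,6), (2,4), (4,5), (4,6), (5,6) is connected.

Step 1: Build adjacency list from edges:
  1: 4, 5, 6
  2: 4
  3: (none)
  4: 1, 2, 5, 6
  5: 1, 4, 6
  6: 1, 4, 5

Step 2: Run BFS/DFS from vertex 1:
  Visited: {1, 4, 5, 6, 2}
  Reached 5 of 6 vertices

Step 3: Only 5 of 6 vertices reached. Graph is disconnected.
Connected components: {1, 2, 4, 5, 6}, {3}
Answer: No, the graph is not connected (2 components).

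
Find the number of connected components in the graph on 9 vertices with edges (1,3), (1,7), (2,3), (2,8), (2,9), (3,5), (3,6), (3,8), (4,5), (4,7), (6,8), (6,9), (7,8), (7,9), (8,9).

Step 1: Build adjacency list from edges:
  1: 3, 7
  2: 3, 8, 9
  3: 1, 2, 5, 6, 8
  4: 5, 7
  5: 3, 4
  6: 3, 8, 9
  7: 1, 4, 8, 9
  8: 2, 3, 6, 7, 9
  9: 2, 6, 7, 8

Step 2: Run BFS/DFS from vertex 1:
  Visited: {1, 3, 7, 2, 5, 6, 8, 4, 9}
  Reached 9 of 9 vertices

Step 3: All 9 vertices reached from vertex 1, so the graph is connected.
Number of connected components: 1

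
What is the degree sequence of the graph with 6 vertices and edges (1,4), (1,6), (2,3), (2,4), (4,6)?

Step 1: Count edges incident to each vertex:
  deg(1) = 2 (neighbors: 4, 6)
  deg(2) = 2 (neighbors: 3, 4)
  deg(3) = 1 (neighbors: 2)
  deg(4) = 3 (neighbors: 1, 2, 6)
  deg(5) = 0 (neighbors: none)
  deg(6) = 2 (neighbors: 1, 4)

Step 2: Sort degrees in non-increasing order:
  Degrees: [2, 2, 1, 3, 0, 2] -> sorted: [3, 2, 2, 2, 1, 0]

Degree sequence: [3, 2, 2, 2, 1, 0]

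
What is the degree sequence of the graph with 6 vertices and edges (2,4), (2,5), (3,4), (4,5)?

Step 1: Count edges incident to each vertex:
  deg(1) = 0 (neighbors: none)
  deg(2) = 2 (neighbors: 4, 5)
  deg(3) = 1 (neighbors: 4)
  deg(4) = 3 (neighbors: 2, 3, 5)
  deg(5) = 2 (neighbors: 2, 4)
  deg(6) = 0 (neighbors: none)

Step 2: Sort degrees in non-increasing order:
  Degrees: [0, 2, 1, 3, 2, 0] -> sorted: [3, 2, 2, 1, 0, 0]

Degree sequence: [3, 2, 2, 1, 0, 0]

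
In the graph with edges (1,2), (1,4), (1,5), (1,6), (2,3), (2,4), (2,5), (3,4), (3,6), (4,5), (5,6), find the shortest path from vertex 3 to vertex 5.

Step 1: Build adjacency list:
  1: 2, 4, 5, 6
  2: 1, 3, 4, 5
  3: 2, 4, 6
  4: 1, 2, 3, 5
  5: 1, 2, 4, 6
  6: 1, 3, 5

Step 2: BFS from vertex 3 to find shortest path to 5:
  vertex 2 reached at distance 1
  vertex 4 reached at distance 1
  vertex 6 reached at distance 1
  vertex 1 reached at distance 2
  vertex 5 reached at distance 2

Step 3: Shortest path: 3 -> 2 -> 5
Path length: 2 edges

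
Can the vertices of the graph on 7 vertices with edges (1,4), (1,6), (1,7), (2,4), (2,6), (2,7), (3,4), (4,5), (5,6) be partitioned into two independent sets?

Step 1: Attempt 2-coloring using BFS:
  Start at vertex 1, assign color 0
  Color vertex 4 with color 1 (neighbor of 1)
  Color vertex 6 with color 1 (neighbor of 1)
  Color vertex 7 with color 1 (neighbor of 1)
  Color vertex 2 with color 0 (neighbor of 4)
  Color vertex 3 with color 0 (neighbor of 4)
  Color vertex 5 with color 0 (neighbor of 4)

Step 2: 2-coloring succeeded. No conflicts found.
  Set A (color 0): {1, 2, 3, 5}
  Set B (color 1): {4, 6, 7}

The graph is bipartite with partition {1, 2, 3, 5}, {4, 6, 7}.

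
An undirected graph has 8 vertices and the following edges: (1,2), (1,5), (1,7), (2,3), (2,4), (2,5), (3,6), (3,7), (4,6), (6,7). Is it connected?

Step 1: Build adjacency list from edges:
  1: 2, 5, 7
  2: 1, 3, 4, 5
  3: 2, 6, 7
  4: 2, 6
  5: 1, 2
  6: 3, 4, 7
  7: 1, 3, 6
  8: (none)

Step 2: Run BFS/DFS from vertex 1:
  Visited: {1, 2, 5, 7, 3, 4, 6}
  Reached 7 of 8 vertices

Step 3: Only 7 of 8 vertices reached. Graph is disconnected.
Connected components: {1, 2, 3, 4, 5, 6, 7}, {8}
Answer: No, the graph is not connected (2 components).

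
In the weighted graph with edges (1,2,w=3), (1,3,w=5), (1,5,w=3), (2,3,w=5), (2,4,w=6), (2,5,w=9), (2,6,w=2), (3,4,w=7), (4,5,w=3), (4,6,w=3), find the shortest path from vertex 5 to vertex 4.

Step 1: Build adjacency list with weights:
  1: 2(w=3), 3(w=5), 5(w=3)
  2: 1(w=3), 3(w=5), 4(w=6), 5(w=9), 6(w=2)
  3: 1(w=5), 2(w=5), 4(w=7)
  4: 2(w=6), 3(w=7), 5(w=3), 6(w=3)
  5: 1(w=3), 2(w=9), 4(w=3)
  6: 2(w=2), 4(w=3)

Step 2: Apply Dijkstra's algorithm from vertex 5:
  Visit vertex 5 (distance=0)
    Update dist[1] = 3
    Update dist[2] = 9
    Update dist[4] = 3
  Visit vertex 1 (distance=3)
    Update dist[2] = 6
    Update dist[3] = 8
  Visit vertex 4 (distance=3)
    Update dist[6] = 6

Step 3: Shortest path: 5 -> 4
Total weight: 3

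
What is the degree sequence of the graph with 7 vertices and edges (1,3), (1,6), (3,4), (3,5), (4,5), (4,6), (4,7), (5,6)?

Step 1: Count edges incident to each vertex:
  deg(1) = 2 (neighbors: 3, 6)
  deg(2) = 0 (neighbors: none)
  deg(3) = 3 (neighbors: 1, 4, 5)
  deg(4) = 4 (neighbors: 3, 5, 6, 7)
  deg(5) = 3 (neighbors: 3, 4, 6)
  deg(6) = 3 (neighbors: 1, 4, 5)
  deg(7) = 1 (neighbors: 4)

Step 2: Sort degrees in non-increasing order:
  Degrees: [2, 0, 3, 4, 3, 3, 1] -> sorted: [4, 3, 3, 3, 2, 1, 0]

Degree sequence: [4, 3, 3, 3, 2, 1, 0]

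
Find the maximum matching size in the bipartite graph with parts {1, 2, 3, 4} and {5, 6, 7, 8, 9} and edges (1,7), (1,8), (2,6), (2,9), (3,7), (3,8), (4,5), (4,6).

Step 1: List the neighbors of each left vertex:
  1: 7, 8
  2: 6, 9
  3: 7, 8
  4: 5, 6

Step 2: Greedily match left vertices, then look for augmenting paths:
  Match 1 -- 7
  Match 2 -- 6
  Match 3 -- 8
  Match 4 -- 5
  No augmenting path remains.

Step 3: Verify this is maximum:
  Matching size 4 = min(|L|, |R|) = min(4, 5), which is an upper bound, so this matching is maximum.

Maximum matching: {(1,7), (2,6), (3,8), (4,5)}
Size: 4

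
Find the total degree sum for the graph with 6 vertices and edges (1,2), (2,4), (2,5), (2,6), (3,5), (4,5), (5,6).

Step 1: Count edges incident to each vertex:
  deg(1) = 1 (neighbors: 2)
  deg(2) = 4 (neighbors: 1, 4, 5, 6)
  deg(3) = 1 (neighbors: 5)
  deg(4) = 2 (neighbors: 2, 5)
  deg(5) = 4 (neighbors: 2, 3, 4, 6)
  deg(6) = 2 (neighbors: 2, 5)

Step 2: Sum all degrees:
  1 + 4 + 1 + 2 + 4 + 2 = 14

Verification: sum of degrees = 2 * |E| = 2 * 7 = 14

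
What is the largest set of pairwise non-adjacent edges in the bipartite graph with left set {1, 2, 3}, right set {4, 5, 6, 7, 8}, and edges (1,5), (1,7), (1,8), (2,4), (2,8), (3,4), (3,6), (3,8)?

Step 1: List the neighbors of each left vertex:
  1: 5, 7, 8
  2: 4, 8
  3: 4, 6, 8

Step 2: Greedily match left vertices, then look for augmenting paths:
  Match 1 -- 5
  Match 2 -- 4
  Match 3 -- 6
  No augmenting path remains.

Step 3: Verify this is maximum:
  Matching size 3 = min(|L|, |R|) = min(3, 5), which is an upper bound, so this matching is maximum.

Maximum matching: {(1,5), (2,4), (3,6)}
Size: 3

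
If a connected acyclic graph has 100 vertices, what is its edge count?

A tree on n vertices always has exactly n - 1 edges.
For n = 100: edges = 100 - 1 = 99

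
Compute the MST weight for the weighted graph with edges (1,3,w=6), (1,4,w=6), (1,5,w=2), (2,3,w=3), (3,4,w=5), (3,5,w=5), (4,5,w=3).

Apply Kruskal's algorithm (sort edges by weight, add if no cycle):

Sorted edges by weight:
  (1,5) w=2
  (2,3) w=3
  (4,5) w=3
  (3,4) w=5
  (3,5) w=5
  (1,3) w=6
  (1,4) w=6

Add edge (1,5) w=2 -- no cycle. Running total: 2
Add edge (2,3) w=3 -- no cycle. Running total: 5
Add edge (4,5) w=3 -- no cycle. Running total: 8
Add edge (3,4) w=5 -- no cycle. Running total: 13

MST edges: (1,5,w=2), (2,3,w=3), (4,5,w=3), (3,4,w=5)
Total MST weight: 2 + 3 + 3 + 5 = 13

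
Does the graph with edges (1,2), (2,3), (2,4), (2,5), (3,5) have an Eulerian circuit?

Step 1: Find the degree of each vertex:
  deg(1) = 1
  deg(2) = 4
  deg(3) = 2
  deg(4) = 1
  deg(5) = 2

Step 2: Count vertices with odd degree:
  Odd-degree vertices: 1, 4 (2 total)

Step 3: Apply Euler's theorem:
  - Eulerian circuit exists iff graph is connected and all vertices have even degree
  - Eulerian path exists iff graph is connected and has 0 or 2 odd-degree vertices

Graph is connected with exactly 2 odd-degree vertices (1, 4).
Eulerian path exists (starting and ending at the odd-degree vertices), but no Eulerian circuit.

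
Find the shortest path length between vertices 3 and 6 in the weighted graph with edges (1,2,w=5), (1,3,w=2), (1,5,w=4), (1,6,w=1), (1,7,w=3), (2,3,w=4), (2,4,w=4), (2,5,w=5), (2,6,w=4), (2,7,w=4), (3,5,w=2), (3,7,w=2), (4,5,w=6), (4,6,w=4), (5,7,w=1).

Step 1: Build adjacency list with weights:
  1: 2(w=5), 3(w=2), 5(w=4), 6(w=1), 7(w=3)
  2: 1(w=5), 3(w=4), 4(w=4), 5(w=5), 6(w=4), 7(w=4)
  3: 1(w=2), 2(w=4), 5(w=2), 7(w=2)
  4: 2(w=4), 5(w=6), 6(w=4)
  5: 1(w=4), 2(w=5), 3(w=2), 4(w=6), 7(w=1)
  6: 1(w=1), 2(w=4), 4(w=4)
  7: 1(w=3), 2(w=4), 3(w=2), 5(w=1)

Step 2: Apply Dijkstra's algorithm from vertex 3:
  Visit vertex 3 (distance=0)
    Update dist[1] = 2
    Update dist[2] = 4
    Update dist[5] = 2
    Update dist[7] = 2
  Visit vertex 1 (distance=2)
    Update dist[6] = 3
  Visit vertex 5 (distance=2)
    Update dist[4] = 8
  Visit vertex 7 (distance=2)
  Visit vertex 6 (distance=3)
    Update dist[4] = 7

Step 3: Shortest path: 3 -> 1 -> 6
Total weight: 2 + 1 = 3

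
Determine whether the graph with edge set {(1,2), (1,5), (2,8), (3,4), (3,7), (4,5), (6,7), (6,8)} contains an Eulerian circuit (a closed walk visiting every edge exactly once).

Step 1: Find the degree of each vertex:
  deg(1) = 2
  deg(2) = 2
  deg(3) = 2
  deg(4) = 2
  deg(5) = 2
  deg(6) = 2
  deg(7) = 2
  deg(8) = 2

Step 2: Count vertices with odd degree:
  All vertices have even degree (0 odd-degree vertices)

Step 3: Apply Euler's theorem:
  - Eulerian circuit exists iff graph is connected and all vertices have even degree
  - Eulerian path exists iff graph is connected and has 0 or 2 odd-degree vertices

Graph is connected with 0 odd-degree vertices.
Both Eulerian circuit and Eulerian path exist.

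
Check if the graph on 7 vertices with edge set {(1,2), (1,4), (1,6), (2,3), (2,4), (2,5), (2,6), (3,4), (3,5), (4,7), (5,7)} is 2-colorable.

Step 1: Attempt 2-coloring using BFS:
  Start at vertex 1, assign color 0
  Color vertex 2 with color 1 (neighbor of 1)
  Color vertex 4 with color 1 (neighbor of 1)
  Color vertex 6 with color 1 (neighbor of 1)
  Color vertex 3 with color 0 (neighbor of 2)

Step 2: Conflict found! Vertices 2 and 4 are adjacent but have the same color.
This means the graph contains an odd cycle.

The graph is NOT bipartite.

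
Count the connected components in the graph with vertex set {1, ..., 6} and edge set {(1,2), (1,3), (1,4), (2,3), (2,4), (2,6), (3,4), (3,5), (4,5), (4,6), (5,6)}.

Step 1: Build adjacency list from edges:
  1: 2, 3, 4
  2: 1, 3, 4, 6
  3: 1, 2, 4, 5
  4: 1, 2, 3, 5, 6
  5: 3, 4, 6
  6: 2, 4, 5

Step 2: Run BFS/DFS from vertex 1:
  Visited: {1, 2, 3, 4, 6, 5}
  Reached 6 of 6 vertices

Step 3: All 6 vertices reached from vertex 1, so the graph is connected.
Number of connected components: 1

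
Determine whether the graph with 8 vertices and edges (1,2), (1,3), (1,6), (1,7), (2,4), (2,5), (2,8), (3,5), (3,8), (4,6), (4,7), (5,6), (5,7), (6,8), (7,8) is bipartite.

Step 1: Attempt 2-coloring using BFS:
  Start at vertex 1, assign color 0
  Color vertex 2 with color 1 (neighbor of 1)
  Color vertex 3 with color 1 (neighbor of 1)
  Color vertex 6 with color 1 (neighbor of 1)
  Color vertex 7 with color 1 (neighbor of 1)
  Color vertex 4 with color 0 (neighbor of 2)
  Color vertex 5 with color 0 (neighbor of 2)
  Color vertex 8 with color 0 (neighbor of 2)

Step 2: 2-coloring succeeded. No conflicts found.
  Set A (color 0): {1, 4, 5, 8}
  Set B (color 1): {2, 3, 6, 7}

The graph is bipartite with partition {1, 4, 5, 8}, {2, 3, 6, 7}.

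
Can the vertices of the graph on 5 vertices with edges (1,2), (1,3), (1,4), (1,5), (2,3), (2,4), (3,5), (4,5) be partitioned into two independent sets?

Step 1: Attempt 2-coloring using BFS:
  Start at vertex 1, assign color 0
  Color vertex 2 with color 1 (neighbor of 1)
  Color vertex 3 with color 1 (neighbor of 1)
  Color vertex 4 with color 1 (neighbor of 1)
  Color vertex 5 with color 1 (neighbor of 1)

Step 2: Conflict found! Vertices 2 and 3 are adjacent but have the same color.
This means the graph contains an odd cycle.

The graph is NOT bipartite.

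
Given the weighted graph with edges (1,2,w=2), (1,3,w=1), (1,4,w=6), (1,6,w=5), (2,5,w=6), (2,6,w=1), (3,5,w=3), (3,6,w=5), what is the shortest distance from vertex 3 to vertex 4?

Step 1: Build adjacency list with weights:
  1: 2(w=2), 3(w=1), 4(w=6), 6(w=5)
  2: 1(w=2), 5(w=6), 6(w=1)
  3: 1(w=1), 5(w=3), 6(w=5)
  4: 1(w=6)
  5: 2(w=6), 3(w=3)
  6: 1(w=5), 2(w=1), 3(w=5)

Step 2: Apply Dijkstra's algorithm from vertex 3:
  Visit vertex 3 (distance=0)
    Update dist[1] = 1
    Update dist[5] = 3
    Update dist[6] = 5
  Visit vertex 1 (distance=1)
    Update dist[2] = 3
    Update dist[4] = 7
  Visit vertex 2 (distance=3)
    Update dist[6] = 4
  Visit vertex 5 (distance=3)
  Visit vertex 6 (distance=4)
  Visit vertex 4 (distance=7)

Step 3: Shortest path: 3 -> 1 -> 4
Total weight: 1 + 6 = 7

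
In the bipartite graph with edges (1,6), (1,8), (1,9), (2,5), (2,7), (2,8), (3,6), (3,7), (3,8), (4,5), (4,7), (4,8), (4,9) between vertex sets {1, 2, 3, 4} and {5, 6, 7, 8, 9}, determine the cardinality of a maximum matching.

Step 1: List the neighbors of each left vertex:
  1: 6, 8, 9
  2: 5, 7, 8
  3: 6, 7, 8
  4: 5, 7, 8, 9

Step 2: Greedily match left vertices, then look for augmenting paths:
  Match 1 -- 6
  Match 2 -- 5
  Match 3 -- 7
  Match 4 -- 8
  No augmenting path remains.

Step 3: Verify this is maximum:
  Matching size 4 = min(|L|, |R|) = min(4, 5), which is an upper bound, so this matching is maximum.

Maximum matching: {(1,6), (2,5), (3,7), (4,8)}
Size: 4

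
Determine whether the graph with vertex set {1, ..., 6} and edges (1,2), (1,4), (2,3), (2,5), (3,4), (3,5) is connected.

Step 1: Build adjacency list from edges:
  1: 2, 4
  2: 1, 3, 5
  3: 2, 4, 5
  4: 1, 3
  5: 2, 3
  6: (none)

Step 2: Run BFS/DFS from vertex 1:
  Visited: {1, 2, 4, 3, 5}
  Reached 5 of 6 vertices

Step 3: Only 5 of 6 vertices reached. Graph is disconnected.
Connected components: {1, 2, 3, 4, 5}, {6}
Answer: No, the graph is not connected (2 components).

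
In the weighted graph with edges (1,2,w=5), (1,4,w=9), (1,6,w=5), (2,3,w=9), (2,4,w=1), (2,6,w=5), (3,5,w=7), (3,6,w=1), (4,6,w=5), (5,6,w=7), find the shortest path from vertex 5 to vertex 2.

Step 1: Build adjacency list with weights:
  1: 2(w=5), 4(w=9), 6(w=5)
  2: 1(w=5), 3(w=9), 4(w=1), 6(w=5)
  3: 2(w=9), 5(w=7), 6(w=1)
  4: 1(w=9), 2(w=1), 6(w=5)
  5: 3(w=7), 6(w=7)
  6: 1(w=5), 2(w=5), 3(w=1), 4(w=5), 5(w=7)

Step 2: Apply Dijkstra's algorithm from vertex 5:
  Visit vertex 5 (distance=0)
    Update dist[3] = 7
    Update dist[6] = 7
  Visit vertex 3 (distance=7)
    Update dist[2] = 16
  Visit vertex 6 (distance=7)
    Update dist[1] = 12
    Update dist[2] = 12
    Update dist[4] = 12
  Visit vertex 1 (distance=12)
  Visit vertex 2 (distance=12)

Step 3: Shortest path: 5 -> 6 -> 2
Total weight: 7 + 5 = 12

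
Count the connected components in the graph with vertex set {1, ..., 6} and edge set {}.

Step 1: Build adjacency list from edges:
  1: (none)
  2: (none)
  3: (none)
  4: (none)
  5: (none)
  6: (none)

Step 2: Run BFS/DFS from vertex 1:
  Visited: {1}
  Reached 1 of 6 vertices

Step 3: Only 1 of 6 vertices reached. Graph is disconnected.
Connected components: {1}, {2}, {3}, {4}, {5}, {6}
Number of connected components: 6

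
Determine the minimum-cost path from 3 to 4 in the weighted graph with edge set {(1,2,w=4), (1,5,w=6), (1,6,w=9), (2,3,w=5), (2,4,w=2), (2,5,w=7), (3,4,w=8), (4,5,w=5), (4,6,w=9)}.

Step 1: Build adjacency list with weights:
  1: 2(w=4), 5(w=6), 6(w=9)
  2: 1(w=4), 3(w=5), 4(w=2), 5(w=7)
  3: 2(w=5), 4(w=8)
  4: 2(w=2), 3(w=8), 5(w=5), 6(w=9)
  5: 1(w=6), 2(w=7), 4(w=5)
  6: 1(w=9), 4(w=9)

Step 2: Apply Dijkstra's algorithm from vertex 3:
  Visit vertex 3 (distance=0)
    Update dist[2] = 5
    Update dist[4] = 8
  Visit vertex 2 (distance=5)
    Update dist[1] = 9
    Update dist[4] = 7
    Update dist[5] = 12
  Visit vertex 4 (distance=7)
    Update dist[6] = 16

Step 3: Shortest path: 3 -> 2 -> 4
Total weight: 5 + 2 = 7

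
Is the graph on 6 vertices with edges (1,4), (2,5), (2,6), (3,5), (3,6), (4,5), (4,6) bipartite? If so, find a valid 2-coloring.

Step 1: Attempt 2-coloring using BFS:
  Start at vertex 1, assign color 0
  Color vertex 4 with color 1 (neighbor of 1)
  Color vertex 5 with color 0 (neighbor of 4)
  Color vertex 6 with color 0 (neighbor of 4)
  Color vertex 2 with color 1 (neighbor of 5)
  Color vertex 3 with color 1 (neighbor of 5)

Step 2: 2-coloring succeeded. No conflicts found.
  Set A (color 0): {1, 5, 6}
  Set B (color 1): {2, 3, 4}

The graph is bipartite with partition {1, 5, 6}, {2, 3, 4}.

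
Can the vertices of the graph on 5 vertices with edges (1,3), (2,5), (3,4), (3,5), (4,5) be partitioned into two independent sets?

Step 1: Attempt 2-coloring using BFS:
  Start at vertex 1, assign color 0
  Color vertex 3 with color 1 (neighbor of 1)
  Color vertex 4 with color 0 (neighbor of 3)
  Color vertex 5 with color 0 (neighbor of 3)

Step 2: Conflict found! Vertices 4 and 5 are adjacent but have the same color.
This means the graph contains an odd cycle.

The graph is NOT bipartite.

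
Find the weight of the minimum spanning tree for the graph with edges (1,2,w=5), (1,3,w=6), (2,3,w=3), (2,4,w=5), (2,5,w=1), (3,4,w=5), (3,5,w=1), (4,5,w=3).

Apply Kruskal's algorithm (sort edges by weight, add if no cycle):

Sorted edges by weight:
  (2,5) w=1
  (3,5) w=1
  (2,3) w=3
  (4,5) w=3
  (1,2) w=5
  (2,4) w=5
  (3,4) w=5
  (1,3) w=6

Add edge (2,5) w=1 -- no cycle. Running total: 1
Add edge (3,5) w=1 -- no cycle. Running total: 2
Skip edge (2,3) w=3 -- would create cycle
Add edge (4,5) w=3 -- no cycle. Running total: 5
Add edge (1,2) w=5 -- no cycle. Running total: 10

MST edges: (2,5,w=1), (3,5,w=1), (4,5,w=3), (1,2,w=5)
Total MST weight: 1 + 1 + 3 + 5 = 10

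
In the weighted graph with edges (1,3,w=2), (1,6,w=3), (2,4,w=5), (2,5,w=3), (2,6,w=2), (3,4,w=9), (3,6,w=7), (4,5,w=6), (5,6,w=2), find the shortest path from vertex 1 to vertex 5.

Step 1: Build adjacency list with weights:
  1: 3(w=2), 6(w=3)
  2: 4(w=5), 5(w=3), 6(w=2)
  3: 1(w=2), 4(w=9), 6(w=7)
  4: 2(w=5), 3(w=9), 5(w=6)
  5: 2(w=3), 4(w=6), 6(w=2)
  6: 1(w=3), 2(w=2), 3(w=7), 5(w=2)

Step 2: Apply Dijkstra's algorithm from vertex 1:
  Visit vertex 1 (distance=0)
    Update dist[3] = 2
    Update dist[6] = 3
  Visit vertex 3 (distance=2)
    Update dist[4] = 11
  Visit vertex 6 (distance=3)
    Update dist[2] = 5
    Update dist[5] = 5
  Visit vertex 2 (distance=5)
    Update dist[4] = 10
  Visit vertex 5 (distance=5)

Step 3: Shortest path: 1 -> 6 -> 5
Total weight: 3 + 2 = 5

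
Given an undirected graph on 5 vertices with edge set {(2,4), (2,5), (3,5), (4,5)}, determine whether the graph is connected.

Step 1: Build adjacency list from edges:
  1: (none)
  2: 4, 5
  3: 5
  4: 2, 5
  5: 2, 3, 4

Step 2: Run BFS/DFS from vertex 1:
  Visited: {1}
  Reached 1 of 5 vertices

Step 3: Only 1 of 5 vertices reached. Graph is disconnected.
Connected components: {1}, {2, 3, 4, 5}
Answer: No, the graph is not connected (2 components).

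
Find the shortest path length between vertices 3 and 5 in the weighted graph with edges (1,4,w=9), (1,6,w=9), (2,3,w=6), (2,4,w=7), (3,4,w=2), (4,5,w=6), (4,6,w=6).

Step 1: Build adjacency list with weights:
  1: 4(w=9), 6(w=9)
  2: 3(w=6), 4(w=7)
  3: 2(w=6), 4(w=2)
  4: 1(w=9), 2(w=7), 3(w=2), 5(w=6), 6(w=6)
  5: 4(w=6)
  6: 1(w=9), 4(w=6)

Step 2: Apply Dijkstra's algorithm from vertex 3:
  Visit vertex 3 (distance=0)
    Update dist[2] = 6
    Update dist[4] = 2
  Visit vertex 4 (distance=2)
    Update dist[1] = 11
    Update dist[5] = 8
    Update dist[6] = 8
  Visit vertex 2 (distance=6)
  Visit vertex 5 (distance=8)

Step 3: Shortest path: 3 -> 4 -> 5
Total weight: 2 + 6 = 8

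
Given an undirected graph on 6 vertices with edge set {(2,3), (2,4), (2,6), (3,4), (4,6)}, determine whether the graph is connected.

Step 1: Build adjacency list from edges:
  1: (none)
  2: 3, 4, 6
  3: 2, 4
  4: 2, 3, 6
  5: (none)
  6: 2, 4

Step 2: Run BFS/DFS from vertex 1:
  Visited: {1}
  Reached 1 of 6 vertices

Step 3: Only 1 of 6 vertices reached. Graph is disconnected.
Connected components: {1}, {2, 3, 4, 6}, {5}
Answer: No, the graph is not connected (3 components).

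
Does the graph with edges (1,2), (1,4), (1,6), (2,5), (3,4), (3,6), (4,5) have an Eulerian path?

Step 1: Find the degree of each vertex:
  deg(1) = 3
  deg(2) = 2
  deg(3) = 2
  deg(4) = 3
  deg(5) = 2
  deg(6) = 2

Step 2: Count vertices with odd degree:
  Odd-degree vertices: 1, 4 (2 total)

Step 3: Apply Euler's theorem:
  - Eulerian circuit exists iff graph is connected and all vertices have even degree
  - Eulerian path exists iff graph is connected and has 0 or 2 odd-degree vertices

Graph is connected with exactly 2 odd-degree vertices (1, 4).
Eulerian path exists (starting and ending at the odd-degree vertices), but no Eulerian circuit.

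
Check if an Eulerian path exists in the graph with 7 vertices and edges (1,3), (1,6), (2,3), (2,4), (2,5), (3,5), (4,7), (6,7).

Step 1: Find the degree of each vertex:
  deg(1) = 2
  deg(2) = 3
  deg(3) = 3
  deg(4) = 2
  deg(5) = 2
  deg(6) = 2
  deg(7) = 2

Step 2: Count vertices with odd degree:
  Odd-degree vertices: 2, 3 (2 total)

Step 3: Apply Euler's theorem:
  - Eulerian circuit exists iff graph is connected and all vertices have even degree
  - Eulerian path exists iff graph is connected and has 0 or 2 odd-degree vertices

Graph is connected with exactly 2 odd-degree vertices (2, 3).
Eulerian path exists (starting and ending at the odd-degree vertices), but no Eulerian circuit.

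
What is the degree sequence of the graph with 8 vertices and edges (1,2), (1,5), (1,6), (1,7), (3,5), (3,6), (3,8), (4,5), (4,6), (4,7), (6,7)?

Step 1: Count edges incident to each vertex:
  deg(1) = 4 (neighbors: 2, 5, 6, 7)
  deg(2) = 1 (neighbors: 1)
  deg(3) = 3 (neighbors: 5, 6, 8)
  deg(4) = 3 (neighbors: 5, 6, 7)
  deg(5) = 3 (neighbors: 1, 3, 4)
  deg(6) = 4 (neighbors: 1, 3, 4, 7)
  deg(7) = 3 (neighbors: 1, 4, 6)
  deg(8) = 1 (neighbors: 3)

Step 2: Sort degrees in non-increasing order:
  Degrees: [4, 1, 3, 3, 3, 4, 3, 1] -> sorted: [4, 4, 3, 3, 3, 3, 1, 1]

Degree sequence: [4, 4, 3, 3, 3, 3, 1, 1]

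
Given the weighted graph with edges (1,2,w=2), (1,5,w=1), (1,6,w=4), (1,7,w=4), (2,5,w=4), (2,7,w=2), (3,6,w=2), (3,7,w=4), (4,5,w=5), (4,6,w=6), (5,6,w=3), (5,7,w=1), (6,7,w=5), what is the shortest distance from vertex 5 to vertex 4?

Step 1: Build adjacency list with weights:
  1: 2(w=2), 5(w=1), 6(w=4), 7(w=4)
  2: 1(w=2), 5(w=4), 7(w=2)
  3: 6(w=2), 7(w=4)
  4: 5(w=5), 6(w=6)
  5: 1(w=1), 2(w=4), 4(w=5), 6(w=3), 7(w=1)
  6: 1(w=4), 3(w=2), 4(w=6), 5(w=3), 7(w=5)
  7: 1(w=4), 2(w=2), 3(w=4), 5(w=1), 6(w=5)

Step 2: Apply Dijkstra's algorithm from vertex 5:
  Visit vertex 5 (distance=0)
    Update dist[1] = 1
    Update dist[2] = 4
    Update dist[4] = 5
    Update dist[6] = 3
    Update dist[7] = 1
  Visit vertex 1 (distance=1)
    Update dist[2] = 3
  Visit vertex 7 (distance=1)
    Update dist[3] = 5
  Visit vertex 2 (distance=3)
  Visit vertex 6 (distance=3)
  Visit vertex 3 (distance=5)
  Visit vertex 4 (distance=5)

Step 3: Shortest path: 5 -> 4
Total weight: 5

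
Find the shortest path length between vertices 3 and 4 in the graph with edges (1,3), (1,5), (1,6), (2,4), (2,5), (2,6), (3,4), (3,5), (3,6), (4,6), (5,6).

Step 1: Build adjacency list:
  1: 3, 5, 6
  2: 4, 5, 6
  3: 1, 4, 5, 6
  4: 2, 3, 6
  5: 1, 2, 3, 6
  6: 1, 2, 3, 4, 5

Step 2: BFS from vertex 3 to find shortest path to 4:
  vertex 1 reached at distance 1
  vertex 4 reached at distance 1

Step 3: Shortest path: 3 -> 4
Path length: 1 edge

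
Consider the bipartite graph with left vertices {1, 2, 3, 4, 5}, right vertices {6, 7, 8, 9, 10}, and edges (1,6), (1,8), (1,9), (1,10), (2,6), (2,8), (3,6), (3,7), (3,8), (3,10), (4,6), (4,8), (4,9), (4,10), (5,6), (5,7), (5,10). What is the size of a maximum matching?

Step 1: List the neighbors of each left vertex:
  1: 6, 8, 9, 10
  2: 6, 8
  3: 6, 7, 8, 10
  4: 6, 8, 9, 10
  5: 6, 7, 10

Step 2: Greedily match left vertices, then look for augmenting paths:
  Match 1 -- 6
  Match 2 -- 8
  Match 3 -- 7
  Match 4 -- 9
  Match 5 -- 10
  No augmenting path remains.

Step 3: Verify this is maximum:
  Matching size 5 = min(|L|, |R|) = min(5, 5), which is an upper bound, so this matching is maximum.

Maximum matching: {(1,6), (2,8), (3,7), (4,9), (5,10)}
Size: 5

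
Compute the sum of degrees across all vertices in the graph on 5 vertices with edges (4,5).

Step 1: Count edges incident to each vertex:
  deg(1) = 0 (neighbors: none)
  deg(2) = 0 (neighbors: none)
  deg(3) = 0 (neighbors: none)
  deg(4) = 1 (neighbors: 5)
  deg(5) = 1 (neighbors: 4)

Step 2: Sum all degrees:
  0 + 0 + 0 + 1 + 1 = 2

Verification: sum of degrees = 2 * |E| = 2 * 1 = 2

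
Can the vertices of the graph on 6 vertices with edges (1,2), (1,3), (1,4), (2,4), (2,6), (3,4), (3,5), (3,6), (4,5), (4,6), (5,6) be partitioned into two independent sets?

Step 1: Attempt 2-coloring using BFS:
  Start at vertex 1, assign color 0
  Color vertex 2 with color 1 (neighbor of 1)
  Color vertex 3 with color 1 (neighbor of 1)
  Color vertex 4 with color 1 (neighbor of 1)

Step 2: Conflict found! Vertices 2 and 4 are adjacent but have the same color.
This means the graph contains an odd cycle.

The graph is NOT bipartite.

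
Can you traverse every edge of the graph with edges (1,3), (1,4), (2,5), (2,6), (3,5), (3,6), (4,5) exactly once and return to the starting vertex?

Step 1: Find the degree of each vertex:
  deg(1) = 2
  deg(2) = 2
  deg(3) = 3
  deg(4) = 2
  deg(5) = 3
  deg(6) = 2

Step 2: Count vertices with odd degree:
  Odd-degree vertices: 3, 5 (2 total)

Step 3: Apply Euler's theorem:
  - Eulerian circuit exists iff graph is connected and all vertices have even degree
  - Eulerian path exists iff graph is connected and has 0 or 2 odd-degree vertices

Graph is connected with exactly 2 odd-degree vertices (3, 5).
Eulerian path exists (starting and ending at the odd-degree vertices), but no Eulerian circuit.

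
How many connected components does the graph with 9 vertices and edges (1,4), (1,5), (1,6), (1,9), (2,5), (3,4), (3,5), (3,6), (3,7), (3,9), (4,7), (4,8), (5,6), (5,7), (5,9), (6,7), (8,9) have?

Step 1: Build adjacency list from edges:
  1: 4, 5, 6, 9
  2: 5
  3: 4, 5, 6, 7, 9
  4: 1, 3, 7, 8
  5: 1, 2, 3, 6, 7, 9
  6: 1, 3, 5, 7
  7: 3, 4, 5, 6
  8: 4, 9
  9: 1, 3, 5, 8

Step 2: Run BFS/DFS from vertex 1:
  Visited: {1, 4, 5, 6, 9, 3, 7, 8, 2}
  Reached 9 of 9 vertices

Step 3: All 9 vertices reached from vertex 1, so the graph is connected.
Number of connected components: 1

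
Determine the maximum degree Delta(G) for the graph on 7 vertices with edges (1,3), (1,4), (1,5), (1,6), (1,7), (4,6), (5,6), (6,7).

Step 1: Count edges incident to each vertex:
  deg(1) = 5 (neighbors: 3, 4, 5, 6, 7)
  deg(2) = 0 (neighbors: none)
  deg(3) = 1 (neighbors: 1)
  deg(4) = 2 (neighbors: 1, 6)
  deg(5) = 2 (neighbors: 1, 6)
  deg(6) = 4 (neighbors: 1, 4, 5, 7)
  deg(7) = 2 (neighbors: 1, 6)

Step 2: Find maximum:
  max(5, 0, 1, 2, 2, 4, 2) = 5 (vertex 1)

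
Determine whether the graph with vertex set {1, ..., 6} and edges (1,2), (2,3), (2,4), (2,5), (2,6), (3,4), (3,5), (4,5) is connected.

Step 1: Build adjacency list from edges:
  1: 2
  2: 1, 3, 4, 5, 6
  3: 2, 4, 5
  4: 2, 3, 5
  5: 2, 3, 4
  6: 2

Step 2: Run BFS/DFS from vertex 1:
  Visited: {1, 2, 3, 4, 5, 6}
  Reached 6 of 6 vertices

Step 3: All 6 vertices reached from vertex 1, so the graph is connected.
Answer: Yes, the graph is connected.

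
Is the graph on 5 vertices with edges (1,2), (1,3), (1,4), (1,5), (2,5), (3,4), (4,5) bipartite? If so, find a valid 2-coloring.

Step 1: Attempt 2-coloring using BFS:
  Start at vertex 1, assign color 0
  Color vertex 2 with color 1 (neighbor of 1)
  Color vertex 3 with color 1 (neighbor of 1)
  Color vertex 4 with color 1 (neighbor of 1)
  Color vertex 5 with color 1 (neighbor of 1)

Step 2: Conflict found! Vertices 2 and 5 are adjacent but have the same color.
This means the graph contains an odd cycle.

The graph is NOT bipartite.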